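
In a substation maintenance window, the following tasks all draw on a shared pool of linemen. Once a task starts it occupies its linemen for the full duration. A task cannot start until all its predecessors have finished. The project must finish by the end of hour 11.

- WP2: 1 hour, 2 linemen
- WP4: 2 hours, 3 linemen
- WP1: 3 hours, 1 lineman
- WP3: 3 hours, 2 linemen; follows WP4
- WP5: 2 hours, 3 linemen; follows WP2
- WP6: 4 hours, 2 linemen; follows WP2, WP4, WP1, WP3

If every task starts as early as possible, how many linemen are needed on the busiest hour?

7

Early-start schedule: WP2@1, WP4@1, WP1@1, WP3@3, WP5@2, WP6@6.
Load per hour: hour 1: 6, hour 2: 7, hour 3: 6, hour 4: 2, hour 5: 2, hour 6: 2, hour 7: 2, hour 8: 2, hour 9: 2, hour 10: 0, hour 11: 0.
Peak is 7.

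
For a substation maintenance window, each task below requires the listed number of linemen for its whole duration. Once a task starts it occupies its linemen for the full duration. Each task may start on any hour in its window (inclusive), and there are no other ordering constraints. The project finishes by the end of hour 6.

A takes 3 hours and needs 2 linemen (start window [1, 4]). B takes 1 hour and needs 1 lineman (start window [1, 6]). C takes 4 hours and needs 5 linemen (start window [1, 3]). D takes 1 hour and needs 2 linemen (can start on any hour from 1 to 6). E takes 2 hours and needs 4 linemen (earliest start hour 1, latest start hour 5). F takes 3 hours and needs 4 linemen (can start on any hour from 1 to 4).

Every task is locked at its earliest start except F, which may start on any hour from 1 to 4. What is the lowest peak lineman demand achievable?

F@1: h1:18  h2:15  h3:11  h4:5  h5:0  h6:0 → peak 18
F@2: h1:14  h2:15  h3:11  h4:9  h5:0  h6:0 → peak 15
F@3: h1:14  h2:11  h3:11  h4:9  h5:4  h6:0 → peak 14
F@4: h1:14  h2:11  h3:7  h4:9  h5:4  h6:4 → peak 14
Best is F@3, peak 14.

14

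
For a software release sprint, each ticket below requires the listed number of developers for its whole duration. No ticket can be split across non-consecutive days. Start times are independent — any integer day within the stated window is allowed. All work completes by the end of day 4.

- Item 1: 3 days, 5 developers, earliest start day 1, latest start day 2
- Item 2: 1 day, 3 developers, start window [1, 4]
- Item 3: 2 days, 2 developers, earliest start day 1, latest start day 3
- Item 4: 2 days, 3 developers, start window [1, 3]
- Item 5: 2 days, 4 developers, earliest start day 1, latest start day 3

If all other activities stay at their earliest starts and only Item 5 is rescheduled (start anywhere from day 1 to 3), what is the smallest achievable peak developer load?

13

Item 5@1: d1:17  d2:14  d3:5  d4:0 → peak 17
Item 5@2: d1:13  d2:14  d3:9  d4:0 → peak 14
Item 5@3: d1:13  d2:10  d3:9  d4:4 → peak 13
Best is Item 5@3, peak 13.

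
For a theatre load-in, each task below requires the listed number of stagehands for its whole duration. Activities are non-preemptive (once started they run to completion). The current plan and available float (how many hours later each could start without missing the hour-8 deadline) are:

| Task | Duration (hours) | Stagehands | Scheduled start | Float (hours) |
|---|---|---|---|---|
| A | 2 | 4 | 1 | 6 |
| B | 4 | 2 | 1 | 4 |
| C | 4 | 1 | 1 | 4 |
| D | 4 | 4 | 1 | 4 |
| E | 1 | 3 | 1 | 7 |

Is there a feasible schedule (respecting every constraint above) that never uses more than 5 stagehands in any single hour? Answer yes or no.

no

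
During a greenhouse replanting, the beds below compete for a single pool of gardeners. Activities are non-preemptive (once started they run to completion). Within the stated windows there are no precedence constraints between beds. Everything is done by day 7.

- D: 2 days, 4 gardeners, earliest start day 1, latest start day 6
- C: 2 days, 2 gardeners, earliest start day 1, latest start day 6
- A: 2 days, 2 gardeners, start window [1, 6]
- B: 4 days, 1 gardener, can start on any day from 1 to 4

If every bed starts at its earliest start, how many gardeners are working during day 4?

1

At early start, day 4 has: B.
Demand: 1 = 1.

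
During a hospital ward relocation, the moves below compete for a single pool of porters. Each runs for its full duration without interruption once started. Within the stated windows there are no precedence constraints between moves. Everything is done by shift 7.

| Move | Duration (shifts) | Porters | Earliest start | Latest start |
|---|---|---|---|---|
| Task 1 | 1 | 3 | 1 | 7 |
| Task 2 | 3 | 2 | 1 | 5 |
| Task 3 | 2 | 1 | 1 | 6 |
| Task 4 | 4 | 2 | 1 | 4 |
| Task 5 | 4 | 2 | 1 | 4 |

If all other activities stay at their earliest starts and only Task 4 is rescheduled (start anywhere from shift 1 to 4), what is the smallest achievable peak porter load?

Task 4@1: s1:10  s2:7  s3:6  s4:4  s5:0  s6:0  s7:0 → peak 10
Task 4@2: s1:8  s2:7  s3:6  s4:4  s5:2  s6:0  s7:0 → peak 8
Task 4@3: s1:8  s2:5  s3:6  s4:4  s5:2  s6:2  s7:0 → peak 8
Task 4@4: s1:8  s2:5  s3:4  s4:4  s5:2  s6:2  s7:2 → peak 8
Best is Task 4@2, peak 8.

8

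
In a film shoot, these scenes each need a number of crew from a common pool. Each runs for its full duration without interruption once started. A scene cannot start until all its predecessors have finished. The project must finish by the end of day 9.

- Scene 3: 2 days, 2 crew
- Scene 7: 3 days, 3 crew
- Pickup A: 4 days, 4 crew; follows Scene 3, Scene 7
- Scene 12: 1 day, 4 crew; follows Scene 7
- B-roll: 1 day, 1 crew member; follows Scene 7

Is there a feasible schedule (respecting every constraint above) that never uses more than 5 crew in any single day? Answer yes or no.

yes

Schedule Scene 3@1, Scene 7@1, Pickup A@4, Scene 12@8, B-roll@4: d1:5  d2:5  d3:3  d4:5  d5:4  d6:4  d7:4  d8:4  d9:0 — peak 5 ≤ 5.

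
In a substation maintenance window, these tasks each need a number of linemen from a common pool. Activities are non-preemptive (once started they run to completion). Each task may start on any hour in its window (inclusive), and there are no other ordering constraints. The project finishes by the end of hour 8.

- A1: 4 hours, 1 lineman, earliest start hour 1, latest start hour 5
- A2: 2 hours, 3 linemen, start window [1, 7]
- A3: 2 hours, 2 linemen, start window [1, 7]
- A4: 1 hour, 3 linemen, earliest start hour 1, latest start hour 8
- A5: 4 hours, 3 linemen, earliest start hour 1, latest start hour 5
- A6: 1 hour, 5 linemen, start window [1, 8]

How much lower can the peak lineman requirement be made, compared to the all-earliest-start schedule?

Early-start peak: h1:17  h2:9  h3:4  h4:4  h5:0  h6:0  h7:0  h8:0 ⇒ 17.
Leveled (A1@1, A2@1, A3@5, A4@3, A5@4, A6@8): h1:4  h2:4  h3:4  h4:4  h5:5  h6:5  h7:3  h8:5 ⇒ 5.
Reduction 17 − 5 = 12.

12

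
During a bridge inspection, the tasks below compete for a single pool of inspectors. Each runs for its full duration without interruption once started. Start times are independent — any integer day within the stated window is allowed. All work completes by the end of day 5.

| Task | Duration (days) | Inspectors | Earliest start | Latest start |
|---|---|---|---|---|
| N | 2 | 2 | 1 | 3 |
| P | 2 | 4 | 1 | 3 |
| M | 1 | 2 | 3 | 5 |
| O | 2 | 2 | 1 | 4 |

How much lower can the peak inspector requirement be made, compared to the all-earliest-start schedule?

4

Early-start peak: d1:8  d2:8  d3:2  d4:0  d5:0 ⇒ 8.
Leveled (N@1, P@3, M@5, O@1): d1:4  d2:4  d3:4  d4:4  d5:2 ⇒ 4.
Reduction 8 − 4 = 4.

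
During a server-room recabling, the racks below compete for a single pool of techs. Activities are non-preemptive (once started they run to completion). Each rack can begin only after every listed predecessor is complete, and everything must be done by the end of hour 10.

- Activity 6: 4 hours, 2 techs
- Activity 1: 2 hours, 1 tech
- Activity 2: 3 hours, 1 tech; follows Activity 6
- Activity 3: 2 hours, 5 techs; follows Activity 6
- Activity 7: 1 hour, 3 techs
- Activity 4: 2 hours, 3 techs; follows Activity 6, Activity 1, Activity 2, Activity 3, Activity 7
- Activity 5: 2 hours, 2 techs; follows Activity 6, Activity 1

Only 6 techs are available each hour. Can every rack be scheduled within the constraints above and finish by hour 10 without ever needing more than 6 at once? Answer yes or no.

yes

Schedule Activity 6@1, Activity 1@1, Activity 2@5, Activity 3@5, Activity 7@1, Activity 4@8, Activity 5@7: h1:6  h2:3  h3:2  h4:2  h5:6  h6:6  h7:3  h8:5  h9:3  h10:0 — peak 6 ≤ 6.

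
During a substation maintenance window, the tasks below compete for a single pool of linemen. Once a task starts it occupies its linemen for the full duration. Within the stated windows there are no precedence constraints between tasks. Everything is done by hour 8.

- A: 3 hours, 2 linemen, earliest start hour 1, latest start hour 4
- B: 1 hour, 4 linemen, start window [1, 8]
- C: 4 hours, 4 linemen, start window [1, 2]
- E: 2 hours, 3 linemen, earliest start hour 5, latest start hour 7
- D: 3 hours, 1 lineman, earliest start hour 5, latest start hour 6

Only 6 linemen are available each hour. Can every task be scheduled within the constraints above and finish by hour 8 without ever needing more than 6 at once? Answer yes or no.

Schedule A@1, B@1, C@2, E@6, D@5: h1:6  h2:6  h3:6  h4:4  h5:5  h6:4  h7:4  h8:0 — peak 6 ≤ 6.

yes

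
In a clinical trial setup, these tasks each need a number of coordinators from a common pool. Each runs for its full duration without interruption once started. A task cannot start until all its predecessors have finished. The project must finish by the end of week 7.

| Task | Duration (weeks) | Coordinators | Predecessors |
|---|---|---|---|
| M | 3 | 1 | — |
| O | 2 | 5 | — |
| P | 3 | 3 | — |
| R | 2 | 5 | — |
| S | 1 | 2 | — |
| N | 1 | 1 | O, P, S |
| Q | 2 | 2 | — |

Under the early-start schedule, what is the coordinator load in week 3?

4

At early start, week 3 has: M, P.
Demand: 1 + 3 = 4.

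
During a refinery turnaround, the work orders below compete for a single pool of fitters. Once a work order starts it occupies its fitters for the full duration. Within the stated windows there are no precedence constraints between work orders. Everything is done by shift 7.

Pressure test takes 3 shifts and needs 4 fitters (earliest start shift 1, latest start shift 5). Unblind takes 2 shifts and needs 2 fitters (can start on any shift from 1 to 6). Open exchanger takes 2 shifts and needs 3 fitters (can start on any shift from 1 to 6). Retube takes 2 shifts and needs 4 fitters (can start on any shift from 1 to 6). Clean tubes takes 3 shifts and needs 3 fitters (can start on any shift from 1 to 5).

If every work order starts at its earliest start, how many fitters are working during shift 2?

16

At early start, shift 2 has: Pressure test, Unblind, Open exchanger, Retube, Clean tubes.
Demand: 4 + 2 + 3 + 4 + 3 = 16.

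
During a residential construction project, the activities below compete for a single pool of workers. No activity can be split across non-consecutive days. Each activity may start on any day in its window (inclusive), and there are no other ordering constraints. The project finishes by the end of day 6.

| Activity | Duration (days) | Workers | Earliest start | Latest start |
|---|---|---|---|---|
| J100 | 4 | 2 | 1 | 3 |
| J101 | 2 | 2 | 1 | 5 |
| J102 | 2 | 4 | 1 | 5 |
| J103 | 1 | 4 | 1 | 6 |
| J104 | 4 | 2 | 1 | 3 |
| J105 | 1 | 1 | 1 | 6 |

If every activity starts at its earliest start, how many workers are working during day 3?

4

At early start, day 3 has: J100, J104.
Demand: 2 + 2 = 4.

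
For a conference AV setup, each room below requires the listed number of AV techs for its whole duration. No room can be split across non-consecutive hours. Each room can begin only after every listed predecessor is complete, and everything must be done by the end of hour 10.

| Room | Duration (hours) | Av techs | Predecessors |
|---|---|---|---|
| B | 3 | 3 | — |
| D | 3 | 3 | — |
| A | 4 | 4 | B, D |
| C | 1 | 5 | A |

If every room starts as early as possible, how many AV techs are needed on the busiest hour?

6

Early-start schedule: B@1, D@1, A@4, C@8.
Load per hour: hour 1: 6, hour 2: 6, hour 3: 6, hour 4: 4, hour 5: 4, hour 6: 4, hour 7: 4, hour 8: 5, hour 9: 0, hour 10: 0.
Peak is 6.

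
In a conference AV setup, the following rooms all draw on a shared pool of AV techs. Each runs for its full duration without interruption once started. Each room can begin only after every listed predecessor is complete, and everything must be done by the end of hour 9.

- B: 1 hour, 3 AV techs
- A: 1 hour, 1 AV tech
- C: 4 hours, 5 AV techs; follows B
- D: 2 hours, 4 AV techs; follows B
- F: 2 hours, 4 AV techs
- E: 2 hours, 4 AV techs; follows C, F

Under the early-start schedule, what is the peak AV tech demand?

Early-start schedule: B@1, A@1, C@2, D@2, F@1, E@6.
Load per hour: hour 1: 8, hour 2: 13, hour 3: 9, hour 4: 5, hour 5: 5, hour 6: 4, hour 7: 4, hour 8: 0, hour 9: 0.
Peak is 13.

13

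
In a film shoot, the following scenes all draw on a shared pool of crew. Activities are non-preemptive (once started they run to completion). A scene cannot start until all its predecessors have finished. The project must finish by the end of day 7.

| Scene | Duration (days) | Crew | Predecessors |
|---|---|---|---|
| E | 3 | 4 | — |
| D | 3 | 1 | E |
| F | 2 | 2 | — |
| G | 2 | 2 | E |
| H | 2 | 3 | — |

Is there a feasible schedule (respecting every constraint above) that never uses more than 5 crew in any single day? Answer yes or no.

Schedule E@1, D@4, F@4, G@4, H@6: d1:4  d2:4  d3:4  d4:5  d5:5  d6:4  d7:3 — peak 5 ≤ 5.

yes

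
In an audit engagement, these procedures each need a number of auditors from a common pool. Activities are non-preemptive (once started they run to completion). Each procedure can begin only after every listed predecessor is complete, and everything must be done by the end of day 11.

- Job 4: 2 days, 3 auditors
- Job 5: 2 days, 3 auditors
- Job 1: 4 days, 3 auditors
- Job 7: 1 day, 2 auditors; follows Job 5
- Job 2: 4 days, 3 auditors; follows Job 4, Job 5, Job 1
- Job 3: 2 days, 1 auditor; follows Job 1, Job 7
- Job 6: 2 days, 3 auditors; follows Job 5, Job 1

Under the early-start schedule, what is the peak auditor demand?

Early-start schedule: Job 4@1, Job 5@1, Job 1@1, Job 7@3, Job 2@5, Job 3@5, Job 6@5.
Load per day: day 1: 9, day 2: 9, day 3: 5, day 4: 3, day 5: 7, day 6: 7, day 7: 3, day 8: 3, day 9: 0, day 10: 0, day 11: 0.
Peak is 9.

9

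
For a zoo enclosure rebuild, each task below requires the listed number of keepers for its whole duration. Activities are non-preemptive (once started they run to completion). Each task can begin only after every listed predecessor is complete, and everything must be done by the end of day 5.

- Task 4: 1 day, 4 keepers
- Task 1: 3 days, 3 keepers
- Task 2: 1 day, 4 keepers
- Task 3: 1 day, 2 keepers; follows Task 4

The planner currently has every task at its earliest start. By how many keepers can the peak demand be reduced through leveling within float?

Early-start peak: d1:11  d2:5  d3:3  d4:0  d5:0 ⇒ 11.
Leveled (Task 4@1, Task 1@2, Task 2@5, Task 3@2): d1:4  d2:5  d3:3  d4:3  d5:4 ⇒ 5.
Reduction 11 − 5 = 6.

6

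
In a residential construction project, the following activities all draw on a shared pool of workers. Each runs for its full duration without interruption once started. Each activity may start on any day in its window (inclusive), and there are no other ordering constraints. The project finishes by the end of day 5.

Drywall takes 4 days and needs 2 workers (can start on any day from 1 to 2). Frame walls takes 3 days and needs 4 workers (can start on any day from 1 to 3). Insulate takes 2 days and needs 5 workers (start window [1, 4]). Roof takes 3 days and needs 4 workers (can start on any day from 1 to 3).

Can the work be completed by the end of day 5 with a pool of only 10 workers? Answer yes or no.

yes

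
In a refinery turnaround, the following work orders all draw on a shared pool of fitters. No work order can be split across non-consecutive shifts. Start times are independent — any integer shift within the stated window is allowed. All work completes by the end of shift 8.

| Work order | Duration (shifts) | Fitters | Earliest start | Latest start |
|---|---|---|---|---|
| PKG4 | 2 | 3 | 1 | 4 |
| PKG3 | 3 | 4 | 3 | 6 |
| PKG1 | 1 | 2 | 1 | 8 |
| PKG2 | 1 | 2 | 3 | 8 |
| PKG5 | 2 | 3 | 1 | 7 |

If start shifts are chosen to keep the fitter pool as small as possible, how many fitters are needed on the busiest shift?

Early-start (PKG4@1, PKG3@3, PKG1@1, PKG2@3, PKG5@1) gives peak 8: s1:8  s2:6  s3:6  s4:4  s5:4  s6:0  s7:0  s8:0.
Shift PKG1→6, PKG2→6, PKG5→7.
Schedule PKG4@1, PKG3@3, PKG1@6, PKG2@6, PKG5@7: s1:3  s2:3  s3:4  s4:4  s5:4  s6:4  s7:3  s8:3 — peak 4.
Total fitter-shifts = 28 over 8 shifts ⇒ peak ≥ ⌈28/8⌉ = 4, so 4 is optimal.

4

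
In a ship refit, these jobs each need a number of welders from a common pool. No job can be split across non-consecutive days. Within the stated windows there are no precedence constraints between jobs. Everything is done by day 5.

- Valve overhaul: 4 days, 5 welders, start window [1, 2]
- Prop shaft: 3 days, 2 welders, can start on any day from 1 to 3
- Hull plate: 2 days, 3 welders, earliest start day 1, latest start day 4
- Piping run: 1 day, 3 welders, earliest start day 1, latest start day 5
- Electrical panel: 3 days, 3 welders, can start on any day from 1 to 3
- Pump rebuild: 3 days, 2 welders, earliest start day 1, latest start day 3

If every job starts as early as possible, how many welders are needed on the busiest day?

Early-start schedule: Valve overhaul@1, Prop shaft@1, Hull plate@1, Piping run@1, Electrical panel@1, Pump rebuild@1.
Load per day: day 1: 18, day 2: 15, day 3: 12, day 4: 5, day 5: 0.
Peak is 18.

18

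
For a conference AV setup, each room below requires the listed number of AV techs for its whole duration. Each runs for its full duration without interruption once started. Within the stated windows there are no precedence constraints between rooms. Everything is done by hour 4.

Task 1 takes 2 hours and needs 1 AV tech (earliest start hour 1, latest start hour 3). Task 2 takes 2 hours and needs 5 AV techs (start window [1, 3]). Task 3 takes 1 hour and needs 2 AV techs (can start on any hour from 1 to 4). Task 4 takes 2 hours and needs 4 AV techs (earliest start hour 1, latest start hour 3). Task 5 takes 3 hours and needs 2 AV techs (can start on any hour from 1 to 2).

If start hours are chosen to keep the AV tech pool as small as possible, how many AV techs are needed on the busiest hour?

Early-start (Task 1@1, Task 2@1, Task 3@1, Task 4@1, Task 5@1) gives peak 14: h1:14  h2:12  h3:2  h4:0.
Shift Task 2→3, Task 5→2.
Schedule Task 1@1, Task 2@3, Task 3@1, Task 4@1, Task 5@2: h1:7  h2:7  h3:7  h4:7 — peak 7.
Total AV tech-hours = 28 over 4 hours ⇒ peak ≥ ⌈28/4⌉ = 7, so 7 is optimal.

7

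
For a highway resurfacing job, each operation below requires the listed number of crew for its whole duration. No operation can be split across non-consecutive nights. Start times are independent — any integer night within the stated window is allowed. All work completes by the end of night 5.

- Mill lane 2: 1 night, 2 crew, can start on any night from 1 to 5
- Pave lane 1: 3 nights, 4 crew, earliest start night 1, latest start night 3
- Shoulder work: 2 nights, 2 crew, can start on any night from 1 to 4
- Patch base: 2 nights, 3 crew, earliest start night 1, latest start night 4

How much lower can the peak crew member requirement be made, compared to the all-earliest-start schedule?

5

Early-start peak: n1:11  n2:9  n3:4  n4:0  n5:0 ⇒ 11.
Leveled (Mill lane 2@1, Pave lane 1@1, Shoulder work@2, Patch base@4): n1:6  n2:6  n3:6  n4:3  n5:3 ⇒ 6.
Reduction 11 − 6 = 5.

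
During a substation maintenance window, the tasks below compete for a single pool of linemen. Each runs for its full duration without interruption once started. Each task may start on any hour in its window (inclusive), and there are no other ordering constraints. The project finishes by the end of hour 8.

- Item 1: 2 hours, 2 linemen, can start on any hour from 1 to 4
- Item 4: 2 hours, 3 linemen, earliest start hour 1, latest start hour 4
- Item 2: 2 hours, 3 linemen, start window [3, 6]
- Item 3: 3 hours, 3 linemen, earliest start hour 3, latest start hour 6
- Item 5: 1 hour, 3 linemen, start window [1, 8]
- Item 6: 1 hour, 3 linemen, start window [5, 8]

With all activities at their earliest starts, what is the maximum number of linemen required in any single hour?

Early-start schedule: Item 1@1, Item 4@1, Item 2@3, Item 3@3, Item 5@1, Item 6@5.
Load per hour: hour 1: 8, hour 2: 5, hour 3: 6, hour 4: 6, hour 5: 6, hour 6: 0, hour 7: 0, hour 8: 0.
Peak is 8.

8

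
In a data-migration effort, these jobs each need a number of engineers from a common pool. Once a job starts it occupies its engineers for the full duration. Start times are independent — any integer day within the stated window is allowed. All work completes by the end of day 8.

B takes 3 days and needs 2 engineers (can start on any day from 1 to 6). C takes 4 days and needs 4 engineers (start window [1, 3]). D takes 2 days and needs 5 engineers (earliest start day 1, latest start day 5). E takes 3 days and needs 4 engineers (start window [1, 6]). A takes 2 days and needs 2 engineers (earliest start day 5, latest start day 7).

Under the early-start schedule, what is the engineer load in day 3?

10

At early start, day 3 has: B, C, E.
Demand: 2 + 4 + 4 = 10.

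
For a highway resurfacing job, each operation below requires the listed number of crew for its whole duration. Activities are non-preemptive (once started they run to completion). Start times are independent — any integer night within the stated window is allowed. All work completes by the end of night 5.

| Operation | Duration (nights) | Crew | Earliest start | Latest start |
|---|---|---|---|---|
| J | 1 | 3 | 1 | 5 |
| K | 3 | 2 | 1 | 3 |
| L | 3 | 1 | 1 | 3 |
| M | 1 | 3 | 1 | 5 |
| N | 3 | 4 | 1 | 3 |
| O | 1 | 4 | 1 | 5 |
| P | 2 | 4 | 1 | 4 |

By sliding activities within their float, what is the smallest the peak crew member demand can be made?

Early-start (J@1, K@1, L@1, M@1, N@1, O@1, P@1) gives peak 21: n1:21  n2:11  n3:7  n4:0  n5:0.
Shift N→2, O→5, P→4.
Schedule J@1, K@1, L@1, M@1, N@2, O@5, P@4: n1:9  n2:7  n3:7  n4:8  n5:8 — peak 9.

9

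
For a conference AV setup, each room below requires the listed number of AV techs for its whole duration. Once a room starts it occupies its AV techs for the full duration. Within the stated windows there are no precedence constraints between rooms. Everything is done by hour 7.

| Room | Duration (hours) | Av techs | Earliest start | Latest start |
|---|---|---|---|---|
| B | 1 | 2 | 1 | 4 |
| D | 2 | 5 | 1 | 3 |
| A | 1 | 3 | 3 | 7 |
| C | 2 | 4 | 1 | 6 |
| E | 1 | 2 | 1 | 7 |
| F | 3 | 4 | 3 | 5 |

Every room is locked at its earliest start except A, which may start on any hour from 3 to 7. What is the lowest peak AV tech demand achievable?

A@3: h1:13  h2:9  h3:7  h4:4  h5:4  h6:0  h7:0 → peak 13
A@4: h1:13  h2:9  h3:4  h4:7  h5:4  h6:0  h7:0 → peak 13
A@5: h1:13  h2:9  h3:4  h4:4  h5:7  h6:0  h7:0 → peak 13
A@6: h1:13  h2:9  h3:4  h4:4  h5:4  h6:3  h7:0 → peak 13
A@7: h1:13  h2:9  h3:4  h4:4  h5:4  h6:0  h7:3 → peak 13
Best is A@3, peak 13.

13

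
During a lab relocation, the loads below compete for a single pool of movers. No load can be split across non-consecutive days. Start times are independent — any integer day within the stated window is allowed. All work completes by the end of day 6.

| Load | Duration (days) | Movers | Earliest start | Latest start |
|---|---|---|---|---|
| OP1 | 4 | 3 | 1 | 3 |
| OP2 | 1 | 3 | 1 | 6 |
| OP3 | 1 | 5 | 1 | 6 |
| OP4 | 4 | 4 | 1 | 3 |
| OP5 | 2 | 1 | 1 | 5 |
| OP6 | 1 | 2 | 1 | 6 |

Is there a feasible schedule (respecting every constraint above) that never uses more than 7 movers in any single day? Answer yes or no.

yes

Schedule OP1@1, OP2@1, OP3@6, OP4@2, OP5@5, OP6@5: d1:6  d2:7  d3:7  d4:7  d5:7  d6:6 — peak 7 ≤ 7.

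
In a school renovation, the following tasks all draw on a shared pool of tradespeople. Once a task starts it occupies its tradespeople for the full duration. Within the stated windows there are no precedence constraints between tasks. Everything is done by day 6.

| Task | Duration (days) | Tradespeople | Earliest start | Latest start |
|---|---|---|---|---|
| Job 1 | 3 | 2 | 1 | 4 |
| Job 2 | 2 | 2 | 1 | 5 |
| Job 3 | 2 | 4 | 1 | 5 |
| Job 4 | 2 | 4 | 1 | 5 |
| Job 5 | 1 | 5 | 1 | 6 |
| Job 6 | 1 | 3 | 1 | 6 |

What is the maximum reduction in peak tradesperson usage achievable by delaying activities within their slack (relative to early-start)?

14

Early-start peak: d1:20  d2:12  d3:2  d4:0  d5:0  d6:0 ⇒ 20.
Leveled (Job 1@1, Job 2@4, Job 3@1, Job 4@3, Job 5@6, Job 6@5): d1:6  d2:6  d3:6  d4:6  d5:5  d6:5 ⇒ 6.
Reduction 20 − 6 = 14.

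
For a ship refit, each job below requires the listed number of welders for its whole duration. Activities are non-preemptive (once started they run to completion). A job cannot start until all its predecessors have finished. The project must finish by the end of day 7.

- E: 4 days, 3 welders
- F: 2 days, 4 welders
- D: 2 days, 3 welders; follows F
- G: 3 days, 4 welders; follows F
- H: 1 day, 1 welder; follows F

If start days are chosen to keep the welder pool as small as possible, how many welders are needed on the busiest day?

Early-start (E@1, F@1, D@3, G@3, H@3) gives peak 11: d1:7  d2:7  d3:11  d4:10  d5:4  d6:0  d7:0.
Shift G→5.
Schedule E@1, F@1, D@3, G@5, H@3: d1:7  d2:7  d3:7  d4:6  d5:4  d6:4  d7:4 — peak 7.

7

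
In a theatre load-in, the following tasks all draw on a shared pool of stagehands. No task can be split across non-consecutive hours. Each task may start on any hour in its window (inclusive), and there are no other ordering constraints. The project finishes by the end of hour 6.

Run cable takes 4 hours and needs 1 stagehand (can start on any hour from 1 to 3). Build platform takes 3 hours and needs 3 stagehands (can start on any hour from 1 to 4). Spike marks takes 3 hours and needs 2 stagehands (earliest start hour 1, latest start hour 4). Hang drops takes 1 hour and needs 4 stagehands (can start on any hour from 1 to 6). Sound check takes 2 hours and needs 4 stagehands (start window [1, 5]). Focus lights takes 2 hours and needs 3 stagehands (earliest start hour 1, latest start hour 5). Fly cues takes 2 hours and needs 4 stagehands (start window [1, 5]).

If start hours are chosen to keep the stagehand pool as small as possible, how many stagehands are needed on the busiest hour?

9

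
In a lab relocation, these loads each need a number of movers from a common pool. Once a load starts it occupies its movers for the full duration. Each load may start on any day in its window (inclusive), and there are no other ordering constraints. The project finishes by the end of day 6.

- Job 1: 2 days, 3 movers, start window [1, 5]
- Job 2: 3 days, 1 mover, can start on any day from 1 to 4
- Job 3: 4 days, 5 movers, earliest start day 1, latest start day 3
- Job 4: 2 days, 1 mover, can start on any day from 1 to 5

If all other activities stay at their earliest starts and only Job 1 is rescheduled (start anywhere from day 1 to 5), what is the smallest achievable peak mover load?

Job 1@1: d1:10  d2:10  d3:6  d4:5  d5:0  d6:0 → peak 10
Job 1@2: d1:7  d2:10  d3:9  d4:5  d5:0  d6:0 → peak 10
Job 1@3: d1:7  d2:7  d3:9  d4:8  d5:0  d6:0 → peak 9
Job 1@4: d1:7  d2:7  d3:6  d4:8  d5:3  d6:0 → peak 8
Job 1@5: d1:7  d2:7  d3:6  d4:5  d5:3  d6:3 → peak 7
Best is Job 1@5, peak 7.

7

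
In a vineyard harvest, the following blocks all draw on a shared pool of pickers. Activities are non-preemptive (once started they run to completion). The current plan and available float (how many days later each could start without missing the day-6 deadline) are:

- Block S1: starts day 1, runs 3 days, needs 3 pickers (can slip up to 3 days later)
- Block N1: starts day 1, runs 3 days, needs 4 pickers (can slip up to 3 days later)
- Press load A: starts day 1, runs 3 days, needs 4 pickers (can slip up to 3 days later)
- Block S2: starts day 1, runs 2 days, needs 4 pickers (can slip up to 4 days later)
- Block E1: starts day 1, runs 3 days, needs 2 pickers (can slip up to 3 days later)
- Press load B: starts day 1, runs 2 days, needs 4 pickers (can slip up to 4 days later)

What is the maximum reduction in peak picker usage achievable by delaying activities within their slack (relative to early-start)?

Early-start peak: d1:21  d2:21  d3:13  d4:0  d5:0  d6:0 ⇒ 21.
Leveled (Block S1@1, Block N1@1, Press load A@1, Block S2@4, Block E1@4, Press load B@4): d1:11  d2:11  d3:11  d4:10  d5:10  d6:2 ⇒ 11.
Reduction 21 − 11 = 10.

10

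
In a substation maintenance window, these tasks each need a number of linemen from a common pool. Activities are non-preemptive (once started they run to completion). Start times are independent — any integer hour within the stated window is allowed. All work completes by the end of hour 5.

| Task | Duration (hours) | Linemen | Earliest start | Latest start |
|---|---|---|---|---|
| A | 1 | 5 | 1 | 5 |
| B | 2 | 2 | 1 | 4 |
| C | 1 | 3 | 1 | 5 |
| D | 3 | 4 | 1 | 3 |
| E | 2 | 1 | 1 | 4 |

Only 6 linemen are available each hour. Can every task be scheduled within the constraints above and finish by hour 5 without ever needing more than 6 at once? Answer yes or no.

Schedule A@1, B@2, C@2, D@3, E@1: h1:6  h2:6  h3:6  h4:4  h5:4 — peak 6 ≤ 6.

yes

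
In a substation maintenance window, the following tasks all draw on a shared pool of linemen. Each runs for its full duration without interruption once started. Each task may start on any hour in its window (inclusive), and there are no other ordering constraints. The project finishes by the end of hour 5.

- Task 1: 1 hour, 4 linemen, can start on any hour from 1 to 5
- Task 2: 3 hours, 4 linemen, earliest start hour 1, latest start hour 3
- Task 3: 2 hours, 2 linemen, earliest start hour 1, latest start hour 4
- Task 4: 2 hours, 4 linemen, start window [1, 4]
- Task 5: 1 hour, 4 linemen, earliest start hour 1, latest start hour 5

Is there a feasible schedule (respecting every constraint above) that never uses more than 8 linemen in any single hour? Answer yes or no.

Schedule Task 1@1, Task 2@1, Task 3@2, Task 4@4, Task 5@4: h1:8  h2:6  h3:6  h4:8  h5:4 — peak 8 ≤ 8.

yes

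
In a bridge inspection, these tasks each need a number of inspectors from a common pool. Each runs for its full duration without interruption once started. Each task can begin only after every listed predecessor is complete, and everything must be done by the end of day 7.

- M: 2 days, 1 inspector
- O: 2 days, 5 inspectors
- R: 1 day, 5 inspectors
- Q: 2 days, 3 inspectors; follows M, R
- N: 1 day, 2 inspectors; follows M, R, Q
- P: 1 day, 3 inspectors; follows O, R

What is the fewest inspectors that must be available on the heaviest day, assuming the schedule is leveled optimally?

6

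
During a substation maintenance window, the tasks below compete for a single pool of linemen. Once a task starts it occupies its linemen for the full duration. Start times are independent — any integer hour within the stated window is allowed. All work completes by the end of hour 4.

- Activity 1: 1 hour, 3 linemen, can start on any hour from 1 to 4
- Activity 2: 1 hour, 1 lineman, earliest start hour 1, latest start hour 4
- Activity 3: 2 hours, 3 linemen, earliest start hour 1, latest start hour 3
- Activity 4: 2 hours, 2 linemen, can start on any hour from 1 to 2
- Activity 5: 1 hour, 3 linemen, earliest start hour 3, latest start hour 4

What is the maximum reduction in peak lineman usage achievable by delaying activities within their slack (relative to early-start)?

Early-start peak: h1:9  h2:5  h3:3  h4:0 ⇒ 9.
Leveled (Activity 1@1, Activity 2@1, Activity 3@2, Activity 4@2, Activity 5@4): h1:4  h2:5  h3:5  h4:3 ⇒ 5.
Reduction 9 − 5 = 4.

4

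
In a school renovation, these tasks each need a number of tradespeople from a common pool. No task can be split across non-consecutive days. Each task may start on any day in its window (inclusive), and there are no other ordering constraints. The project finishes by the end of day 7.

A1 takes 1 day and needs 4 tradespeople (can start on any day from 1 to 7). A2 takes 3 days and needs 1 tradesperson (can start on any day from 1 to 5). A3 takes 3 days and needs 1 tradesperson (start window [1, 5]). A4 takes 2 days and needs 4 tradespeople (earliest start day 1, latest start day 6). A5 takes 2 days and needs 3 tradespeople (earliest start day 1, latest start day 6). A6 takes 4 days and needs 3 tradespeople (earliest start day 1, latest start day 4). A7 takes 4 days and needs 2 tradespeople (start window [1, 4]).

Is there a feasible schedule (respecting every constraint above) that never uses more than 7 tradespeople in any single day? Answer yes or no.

Schedule A1@1, A2@1, A3@1, A4@6, A5@2, A6@4, A7@2: d1:6  d2:7  d3:7  d4:5  d5:5  d6:7  d7:7 — peak 7 ≤ 7.

yes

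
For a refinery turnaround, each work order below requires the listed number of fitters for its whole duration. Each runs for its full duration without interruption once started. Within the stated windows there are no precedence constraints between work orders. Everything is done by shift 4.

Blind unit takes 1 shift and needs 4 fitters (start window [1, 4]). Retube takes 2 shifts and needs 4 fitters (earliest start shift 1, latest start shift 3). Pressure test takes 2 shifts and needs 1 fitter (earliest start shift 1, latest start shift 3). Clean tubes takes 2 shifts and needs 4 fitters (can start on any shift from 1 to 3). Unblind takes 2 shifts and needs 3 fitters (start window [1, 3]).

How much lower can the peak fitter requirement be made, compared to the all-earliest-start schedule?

8

Early-start peak: s1:16  s2:12  s3:0  s4:0 ⇒ 16.
Leveled (Blind unit@1, Retube@1, Pressure test@2, Clean tubes@3, Unblind@2): s1:8  s2:8  s3:8  s4:4 ⇒ 8.
Reduction 16 − 8 = 8.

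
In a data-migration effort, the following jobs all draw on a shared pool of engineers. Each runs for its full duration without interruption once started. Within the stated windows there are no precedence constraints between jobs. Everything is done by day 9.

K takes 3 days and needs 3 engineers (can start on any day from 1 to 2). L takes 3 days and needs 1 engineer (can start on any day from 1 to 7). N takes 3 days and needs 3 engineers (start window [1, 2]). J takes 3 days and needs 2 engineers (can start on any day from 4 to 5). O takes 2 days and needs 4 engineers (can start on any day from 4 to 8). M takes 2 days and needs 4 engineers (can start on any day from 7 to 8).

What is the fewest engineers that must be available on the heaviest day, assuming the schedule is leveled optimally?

Early-start (K@1, L@1, N@1, J@4, O@4, M@7) gives peak 7: d1:7  d2:7  d3:7  d4:6  d5:6  d6:2  d7:4  d8:4  d9:0.
Shift L→6.
Schedule K@1, L@6, N@1, J@4, O@4, M@7: d1:6  d2:6  d3:6  d4:6  d5:6  d6:3  d7:5  d8:5  d9:0 — peak 6.

6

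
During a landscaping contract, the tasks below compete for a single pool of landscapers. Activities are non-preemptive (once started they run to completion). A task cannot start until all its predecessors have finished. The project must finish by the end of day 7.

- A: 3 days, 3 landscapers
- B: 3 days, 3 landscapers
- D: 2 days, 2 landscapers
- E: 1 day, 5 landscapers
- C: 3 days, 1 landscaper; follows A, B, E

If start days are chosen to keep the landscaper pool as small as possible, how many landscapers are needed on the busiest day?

Early-start (A@1, B@1, D@1, E@1, C@4) gives peak 13: d1:13  d2:8  d3:6  d4:1  d5:1  d6:1  d7:0.
Shift D→5, E→4, C→5.
Schedule A@1, B@1, D@5, E@4, C@5: d1:6  d2:6  d3:6  d4:5  d5:3  d6:3  d7:1 — peak 6.

6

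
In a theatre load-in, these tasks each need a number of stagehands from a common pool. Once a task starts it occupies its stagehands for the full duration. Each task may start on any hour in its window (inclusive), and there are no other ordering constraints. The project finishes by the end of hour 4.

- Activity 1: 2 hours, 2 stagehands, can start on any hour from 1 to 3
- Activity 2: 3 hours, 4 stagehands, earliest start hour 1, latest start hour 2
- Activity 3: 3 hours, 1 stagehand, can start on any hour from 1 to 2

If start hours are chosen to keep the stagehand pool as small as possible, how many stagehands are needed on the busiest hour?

7

Schedule Activity 1@1, Activity 2@1, Activity 3@1: h1:7  h2:7  h3:5  h4:0 — peak 7.
No arrangement of the 12 feasible schedules does better.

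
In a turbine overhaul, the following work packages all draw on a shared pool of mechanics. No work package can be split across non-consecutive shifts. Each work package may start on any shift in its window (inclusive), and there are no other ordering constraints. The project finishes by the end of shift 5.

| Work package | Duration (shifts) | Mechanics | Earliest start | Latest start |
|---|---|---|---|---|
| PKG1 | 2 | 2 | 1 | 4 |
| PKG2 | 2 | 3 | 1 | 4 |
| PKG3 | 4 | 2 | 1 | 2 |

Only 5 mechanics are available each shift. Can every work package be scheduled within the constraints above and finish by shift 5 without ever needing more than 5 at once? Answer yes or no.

yes

Schedule PKG1@1, PKG2@3, PKG3@1: s1:4  s2:4  s3:5  s4:5  s5:0 — peak 5 ≤ 5.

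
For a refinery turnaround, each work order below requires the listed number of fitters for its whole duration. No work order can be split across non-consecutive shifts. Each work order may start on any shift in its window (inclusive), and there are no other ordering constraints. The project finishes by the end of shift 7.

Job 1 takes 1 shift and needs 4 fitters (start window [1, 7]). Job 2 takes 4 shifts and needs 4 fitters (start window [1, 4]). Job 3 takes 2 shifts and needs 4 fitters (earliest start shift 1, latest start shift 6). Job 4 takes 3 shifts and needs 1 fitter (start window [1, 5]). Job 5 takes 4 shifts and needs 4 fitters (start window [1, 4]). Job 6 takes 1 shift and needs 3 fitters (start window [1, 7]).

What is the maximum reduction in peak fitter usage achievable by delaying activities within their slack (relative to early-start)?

12

Early-start peak: s1:20  s2:13  s3:9  s4:8  s5:0  s6:0  s7:0 ⇒ 20.
Leveled (Job 1@1, Job 2@1, Job 3@2, Job 4@5, Job 5@4, Job 6@5): s1:8  s2:8  s3:8  s4:8  s5:8  s6:5  s7:5 ⇒ 8.
Reduction 20 − 8 = 12.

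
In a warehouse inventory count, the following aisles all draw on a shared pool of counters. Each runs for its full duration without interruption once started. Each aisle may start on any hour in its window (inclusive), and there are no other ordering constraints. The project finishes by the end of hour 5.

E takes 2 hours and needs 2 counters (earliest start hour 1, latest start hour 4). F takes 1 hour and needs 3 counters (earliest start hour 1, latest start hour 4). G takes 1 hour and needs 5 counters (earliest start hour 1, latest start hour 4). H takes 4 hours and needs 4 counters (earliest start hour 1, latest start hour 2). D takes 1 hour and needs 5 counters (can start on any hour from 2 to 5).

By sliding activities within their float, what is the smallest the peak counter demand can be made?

9

Early-start (E@1, F@1, G@1, H@1, D@2) gives peak 14: h1:14  h2:11  h3:4  h4:4  h5:0.
Shift G→3, D→4.
Schedule E@1, F@1, G@3, H@1, D@4: h1:9  h2:6  h3:9  h4:9  h5:0 — peak 9.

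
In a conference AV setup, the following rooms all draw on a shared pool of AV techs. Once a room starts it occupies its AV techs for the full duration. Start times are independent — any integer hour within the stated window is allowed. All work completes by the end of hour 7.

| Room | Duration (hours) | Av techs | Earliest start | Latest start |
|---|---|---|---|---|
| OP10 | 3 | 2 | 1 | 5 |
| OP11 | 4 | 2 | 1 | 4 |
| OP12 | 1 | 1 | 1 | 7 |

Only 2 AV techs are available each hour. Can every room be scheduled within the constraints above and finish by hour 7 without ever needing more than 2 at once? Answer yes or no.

Total AV tech-hours = 15; over 7 hours the average is 15/7 > 2, so some hour must exceed 2.

no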